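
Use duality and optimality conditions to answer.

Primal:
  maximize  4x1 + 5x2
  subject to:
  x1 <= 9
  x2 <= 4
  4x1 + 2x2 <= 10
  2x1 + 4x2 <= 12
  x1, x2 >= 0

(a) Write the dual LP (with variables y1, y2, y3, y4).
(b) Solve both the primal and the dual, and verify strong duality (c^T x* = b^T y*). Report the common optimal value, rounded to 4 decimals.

The standard primal-dual pair for 'max c^T x s.t. A x <= b, x >= 0' is:
  Dual:  min b^T y  s.t.  A^T y >= c,  y >= 0.

So the dual LP is:
  minimize  9y1 + 4y2 + 10y3 + 12y4
  subject to:
    y1 + 4y3 + 2y4 >= 4
    y2 + 2y3 + 4y4 >= 5
    y1, y2, y3, y4 >= 0

Solving the primal: x* = (1.3333, 2.3333).
  primal value c^T x* = 17.
Solving the dual: y* = (0, 0, 0.5, 1).
  dual value b^T y* = 17.
Strong duality: c^T x* = b^T y*. Confirmed.

17


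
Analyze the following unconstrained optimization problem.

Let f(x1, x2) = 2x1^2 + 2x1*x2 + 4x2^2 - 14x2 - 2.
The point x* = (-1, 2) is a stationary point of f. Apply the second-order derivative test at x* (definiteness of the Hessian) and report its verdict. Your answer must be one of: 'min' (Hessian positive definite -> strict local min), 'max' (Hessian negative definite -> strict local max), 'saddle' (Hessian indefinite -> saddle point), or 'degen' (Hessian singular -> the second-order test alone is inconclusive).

Compute the Hessian H = grad^2 f:
  H = [[4, 2], [2, 8]]
Verify stationarity: grad f(x*) = H x* + g = (0, 0).
Eigenvalues of H: 3.1716, 8.8284.
Both eigenvalues > 0, so H is positive definite -> x* is a strict local min.

min


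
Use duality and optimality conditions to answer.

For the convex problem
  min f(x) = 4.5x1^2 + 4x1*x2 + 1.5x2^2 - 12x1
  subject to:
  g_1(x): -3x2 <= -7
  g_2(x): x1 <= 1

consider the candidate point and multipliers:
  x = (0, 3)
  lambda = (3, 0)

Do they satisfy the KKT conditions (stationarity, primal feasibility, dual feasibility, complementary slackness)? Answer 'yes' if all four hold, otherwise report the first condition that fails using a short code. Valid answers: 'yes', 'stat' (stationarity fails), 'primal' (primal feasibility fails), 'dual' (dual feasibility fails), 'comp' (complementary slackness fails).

Gradient of f: grad f(x) = Q x + c = (0, 9)
Constraint values g_i(x) = a_i^T x - b_i:
  g_1((0, 3)) = -2
  g_2((0, 3)) = -1
Stationarity residual: grad f(x) + sum_i lambda_i a_i = (0, 0)
  -> stationarity OK
Primal feasibility (all g_i <= 0): OK
Dual feasibility (all lambda_i >= 0): OK
Complementary slackness (lambda_i * g_i(x) = 0 for all i): FAILS

Verdict: the first failing condition is complementary_slackness -> comp.

comp


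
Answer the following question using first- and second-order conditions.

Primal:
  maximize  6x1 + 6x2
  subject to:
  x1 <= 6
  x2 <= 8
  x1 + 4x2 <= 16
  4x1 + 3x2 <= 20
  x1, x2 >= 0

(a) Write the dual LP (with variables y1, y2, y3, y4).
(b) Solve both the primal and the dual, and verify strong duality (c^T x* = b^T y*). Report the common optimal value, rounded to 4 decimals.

The standard primal-dual pair for 'max c^T x s.t. A x <= b, x >= 0' is:
  Dual:  min b^T y  s.t.  A^T y >= c,  y >= 0.

So the dual LP is:
  minimize  6y1 + 8y2 + 16y3 + 20y4
  subject to:
    y1 + y3 + 4y4 >= 6
    y2 + 4y3 + 3y4 >= 6
    y1, y2, y3, y4 >= 0

Solving the primal: x* = (2.4615, 3.3846).
  primal value c^T x* = 35.0769.
Solving the dual: y* = (0, 0, 0.4615, 1.3846).
  dual value b^T y* = 35.0769.
Strong duality: c^T x* = b^T y*. Confirmed.

35.0769


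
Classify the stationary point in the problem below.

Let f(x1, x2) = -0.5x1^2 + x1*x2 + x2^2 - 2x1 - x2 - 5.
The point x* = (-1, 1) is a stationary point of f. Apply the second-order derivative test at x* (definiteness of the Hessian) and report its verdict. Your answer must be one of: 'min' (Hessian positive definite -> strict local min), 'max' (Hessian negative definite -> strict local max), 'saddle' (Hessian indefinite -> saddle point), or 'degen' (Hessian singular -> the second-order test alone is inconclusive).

Compute the Hessian H = grad^2 f:
  H = [[-1, 1], [1, 2]]
Verify stationarity: grad f(x*) = H x* + g = (0, 0).
Eigenvalues of H: -1.3028, 2.3028.
Eigenvalues have mixed signs, so H is indefinite -> x* is a saddle point.

saddle


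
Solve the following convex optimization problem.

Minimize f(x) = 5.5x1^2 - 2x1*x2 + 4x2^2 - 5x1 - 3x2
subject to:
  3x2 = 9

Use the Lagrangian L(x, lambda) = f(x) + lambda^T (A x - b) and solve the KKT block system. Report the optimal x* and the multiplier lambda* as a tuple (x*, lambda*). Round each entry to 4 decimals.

Form the Lagrangian:
  L(x, lambda) = (1/2) x^T Q x + c^T x + lambda^T (A x - b)
Stationarity (grad_x L = 0): Q x + c + A^T lambda = 0.
Primal feasibility: A x = b.

This gives the KKT block system:
  [ Q   A^T ] [ x     ]   [-c ]
  [ A    0  ] [ lambda ] = [ b ]

Solving the linear system:
  x*      = (1, 3)
  lambda* = (-6.3333)
  f(x*)   = 21.5

x* = (1, 3), lambda* = (-6.3333)


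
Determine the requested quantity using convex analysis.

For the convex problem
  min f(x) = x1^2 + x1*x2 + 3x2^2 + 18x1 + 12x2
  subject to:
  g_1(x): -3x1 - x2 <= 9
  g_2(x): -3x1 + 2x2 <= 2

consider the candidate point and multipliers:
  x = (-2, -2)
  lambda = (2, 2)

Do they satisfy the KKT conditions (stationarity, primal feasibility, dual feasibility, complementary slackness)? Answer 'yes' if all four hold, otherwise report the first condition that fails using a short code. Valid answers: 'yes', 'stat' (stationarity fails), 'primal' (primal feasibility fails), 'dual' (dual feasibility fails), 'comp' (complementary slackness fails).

Gradient of f: grad f(x) = Q x + c = (12, -2)
Constraint values g_i(x) = a_i^T x - b_i:
  g_1((-2, -2)) = -1
  g_2((-2, -2)) = 0
Stationarity residual: grad f(x) + sum_i lambda_i a_i = (0, 0)
  -> stationarity OK
Primal feasibility (all g_i <= 0): OK
Dual feasibility (all lambda_i >= 0): OK
Complementary slackness (lambda_i * g_i(x) = 0 for all i): FAILS

Verdict: the first failing condition is complementary_slackness -> comp.

comp


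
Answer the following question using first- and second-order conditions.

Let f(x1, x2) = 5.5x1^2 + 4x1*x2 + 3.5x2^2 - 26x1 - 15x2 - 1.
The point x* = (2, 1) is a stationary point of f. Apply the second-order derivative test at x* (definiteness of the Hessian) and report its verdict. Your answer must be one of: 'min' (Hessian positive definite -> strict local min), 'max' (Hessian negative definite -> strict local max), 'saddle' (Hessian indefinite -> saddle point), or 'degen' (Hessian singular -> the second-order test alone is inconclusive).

Compute the Hessian H = grad^2 f:
  H = [[11, 4], [4, 7]]
Verify stationarity: grad f(x*) = H x* + g = (0, 0).
Eigenvalues of H: 4.5279, 13.4721.
Both eigenvalues > 0, so H is positive definite -> x* is a strict local min.

min


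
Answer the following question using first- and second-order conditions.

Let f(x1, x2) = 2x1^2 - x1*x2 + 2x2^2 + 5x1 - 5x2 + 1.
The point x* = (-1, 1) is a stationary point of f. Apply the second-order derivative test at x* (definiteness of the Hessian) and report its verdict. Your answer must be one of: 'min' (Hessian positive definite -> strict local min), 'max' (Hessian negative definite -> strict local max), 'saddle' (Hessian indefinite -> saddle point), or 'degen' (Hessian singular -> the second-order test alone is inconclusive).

Compute the Hessian H = grad^2 f:
  H = [[4, -1], [-1, 4]]
Verify stationarity: grad f(x*) = H x* + g = (0, 0).
Eigenvalues of H: 3, 5.
Both eigenvalues > 0, so H is positive definite -> x* is a strict local min.

min


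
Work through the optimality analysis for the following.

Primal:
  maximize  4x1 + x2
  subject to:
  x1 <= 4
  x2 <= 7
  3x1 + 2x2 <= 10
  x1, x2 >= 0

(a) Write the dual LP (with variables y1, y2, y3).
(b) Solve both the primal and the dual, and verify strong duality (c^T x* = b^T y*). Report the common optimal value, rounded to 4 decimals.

The standard primal-dual pair for 'max c^T x s.t. A x <= b, x >= 0' is:
  Dual:  min b^T y  s.t.  A^T y >= c,  y >= 0.

So the dual LP is:
  minimize  4y1 + 7y2 + 10y3
  subject to:
    y1 + 3y3 >= 4
    y2 + 2y3 >= 1
    y1, y2, y3 >= 0

Solving the primal: x* = (3.3333, 0).
  primal value c^T x* = 13.3333.
Solving the dual: y* = (0, 0, 1.3333).
  dual value b^T y* = 13.3333.
Strong duality: c^T x* = b^T y*. Confirmed.

13.3333


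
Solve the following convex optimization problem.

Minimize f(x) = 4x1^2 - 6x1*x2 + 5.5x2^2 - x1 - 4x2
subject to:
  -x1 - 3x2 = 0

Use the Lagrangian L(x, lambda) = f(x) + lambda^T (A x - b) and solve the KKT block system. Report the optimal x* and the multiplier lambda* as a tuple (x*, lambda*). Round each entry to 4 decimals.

Form the Lagrangian:
  L(x, lambda) = (1/2) x^T Q x + c^T x + lambda^T (A x - b)
Stationarity (grad_x L = 0): Q x + c + A^T lambda = 0.
Primal feasibility: A x = b.

This gives the KKT block system:
  [ Q   A^T ] [ x     ]   [-c ]
  [ A    0  ] [ lambda ] = [ b ]

Solving the linear system:
  x*      = (-0.0252, 0.0084)
  lambda* = (-1.2521)
  f(x*)   = -0.0042

x* = (-0.0252, 0.0084), lambda* = (-1.2521)


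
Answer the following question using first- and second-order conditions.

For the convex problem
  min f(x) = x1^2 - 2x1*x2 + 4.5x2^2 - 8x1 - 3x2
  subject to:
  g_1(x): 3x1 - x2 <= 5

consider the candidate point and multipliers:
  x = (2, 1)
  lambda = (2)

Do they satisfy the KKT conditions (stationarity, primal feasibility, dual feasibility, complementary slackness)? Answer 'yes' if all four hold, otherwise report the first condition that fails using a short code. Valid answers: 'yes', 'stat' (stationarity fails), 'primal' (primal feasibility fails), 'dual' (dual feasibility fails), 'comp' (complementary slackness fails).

Gradient of f: grad f(x) = Q x + c = (-6, 2)
Constraint values g_i(x) = a_i^T x - b_i:
  g_1((2, 1)) = 0
Stationarity residual: grad f(x) + sum_i lambda_i a_i = (0, 0)
  -> stationarity OK
Primal feasibility (all g_i <= 0): OK
Dual feasibility (all lambda_i >= 0): OK
Complementary slackness (lambda_i * g_i(x) = 0 for all i): OK

Verdict: yes, KKT holds.

yes


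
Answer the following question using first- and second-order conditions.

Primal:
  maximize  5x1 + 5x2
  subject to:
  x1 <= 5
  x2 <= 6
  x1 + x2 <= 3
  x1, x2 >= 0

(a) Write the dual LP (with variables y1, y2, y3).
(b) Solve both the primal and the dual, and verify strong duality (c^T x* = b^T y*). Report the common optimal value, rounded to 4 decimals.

The standard primal-dual pair for 'max c^T x s.t. A x <= b, x >= 0' is:
  Dual:  min b^T y  s.t.  A^T y >= c,  y >= 0.

So the dual LP is:
  minimize  5y1 + 6y2 + 3y3
  subject to:
    y1 + y3 >= 5
    y2 + y3 >= 5
    y1, y2, y3 >= 0

Solving the primal: x* = (3, 0).
  primal value c^T x* = 15.
Solving the dual: y* = (0, 0, 5).
  dual value b^T y* = 15.
Strong duality: c^T x* = b^T y*. Confirmed.

15


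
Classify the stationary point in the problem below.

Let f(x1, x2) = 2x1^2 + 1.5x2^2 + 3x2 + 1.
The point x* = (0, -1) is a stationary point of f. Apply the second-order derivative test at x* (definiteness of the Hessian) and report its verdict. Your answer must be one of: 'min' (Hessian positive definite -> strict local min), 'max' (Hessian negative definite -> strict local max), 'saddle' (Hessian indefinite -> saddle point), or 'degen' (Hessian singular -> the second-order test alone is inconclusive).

Compute the Hessian H = grad^2 f:
  H = [[4, 0], [0, 3]]
Verify stationarity: grad f(x*) = H x* + g = (0, 0).
Eigenvalues of H: 3, 4.
Both eigenvalues > 0, so H is positive definite -> x* is a strict local min.

min


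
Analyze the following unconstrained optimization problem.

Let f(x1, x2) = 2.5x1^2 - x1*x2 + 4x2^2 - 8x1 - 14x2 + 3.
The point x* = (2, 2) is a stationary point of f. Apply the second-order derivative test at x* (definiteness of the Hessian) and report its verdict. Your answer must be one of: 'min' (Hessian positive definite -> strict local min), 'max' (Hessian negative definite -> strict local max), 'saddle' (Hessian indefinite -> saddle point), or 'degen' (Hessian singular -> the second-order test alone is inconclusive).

Compute the Hessian H = grad^2 f:
  H = [[5, -1], [-1, 8]]
Verify stationarity: grad f(x*) = H x* + g = (0, 0).
Eigenvalues of H: 4.6972, 8.3028.
Both eigenvalues > 0, so H is positive definite -> x* is a strict local min.

min


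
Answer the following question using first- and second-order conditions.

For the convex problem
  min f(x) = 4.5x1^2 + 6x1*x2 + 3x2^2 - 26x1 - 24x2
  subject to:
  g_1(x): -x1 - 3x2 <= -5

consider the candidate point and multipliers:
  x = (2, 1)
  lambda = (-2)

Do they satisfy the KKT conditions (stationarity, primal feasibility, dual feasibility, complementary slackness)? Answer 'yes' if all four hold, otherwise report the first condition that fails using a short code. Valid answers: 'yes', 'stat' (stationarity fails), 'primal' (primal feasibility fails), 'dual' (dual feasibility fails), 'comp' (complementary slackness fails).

Gradient of f: grad f(x) = Q x + c = (-2, -6)
Constraint values g_i(x) = a_i^T x - b_i:
  g_1((2, 1)) = 0
Stationarity residual: grad f(x) + sum_i lambda_i a_i = (0, 0)
  -> stationarity OK
Primal feasibility (all g_i <= 0): OK
Dual feasibility (all lambda_i >= 0): FAILS
Complementary slackness (lambda_i * g_i(x) = 0 for all i): OK

Verdict: the first failing condition is dual_feasibility -> dual.

dual


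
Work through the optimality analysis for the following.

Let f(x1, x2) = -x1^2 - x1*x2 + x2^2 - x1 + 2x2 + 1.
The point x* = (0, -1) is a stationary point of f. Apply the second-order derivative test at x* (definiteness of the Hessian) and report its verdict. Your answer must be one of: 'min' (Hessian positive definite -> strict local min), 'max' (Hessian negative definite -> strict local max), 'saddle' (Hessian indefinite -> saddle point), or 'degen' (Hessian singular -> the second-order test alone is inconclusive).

Compute the Hessian H = grad^2 f:
  H = [[-2, -1], [-1, 2]]
Verify stationarity: grad f(x*) = H x* + g = (0, 0).
Eigenvalues of H: -2.2361, 2.2361.
Eigenvalues have mixed signs, so H is indefinite -> x* is a saddle point.

saddle


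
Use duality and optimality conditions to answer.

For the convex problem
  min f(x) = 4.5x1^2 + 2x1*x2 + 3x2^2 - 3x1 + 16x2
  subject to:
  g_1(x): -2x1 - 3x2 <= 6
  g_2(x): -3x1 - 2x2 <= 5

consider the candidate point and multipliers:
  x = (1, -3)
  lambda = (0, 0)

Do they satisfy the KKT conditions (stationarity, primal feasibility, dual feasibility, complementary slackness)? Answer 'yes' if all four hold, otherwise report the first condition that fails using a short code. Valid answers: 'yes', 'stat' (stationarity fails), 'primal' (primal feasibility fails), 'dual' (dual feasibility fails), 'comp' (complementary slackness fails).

Gradient of f: grad f(x) = Q x + c = (0, 0)
Constraint values g_i(x) = a_i^T x - b_i:
  g_1((1, -3)) = 1
  g_2((1, -3)) = -2
Stationarity residual: grad f(x) + sum_i lambda_i a_i = (0, 0)
  -> stationarity OK
Primal feasibility (all g_i <= 0): FAILS
Dual feasibility (all lambda_i >= 0): OK
Complementary slackness (lambda_i * g_i(x) = 0 for all i): OK

Verdict: the first failing condition is primal_feasibility -> primal.

primal


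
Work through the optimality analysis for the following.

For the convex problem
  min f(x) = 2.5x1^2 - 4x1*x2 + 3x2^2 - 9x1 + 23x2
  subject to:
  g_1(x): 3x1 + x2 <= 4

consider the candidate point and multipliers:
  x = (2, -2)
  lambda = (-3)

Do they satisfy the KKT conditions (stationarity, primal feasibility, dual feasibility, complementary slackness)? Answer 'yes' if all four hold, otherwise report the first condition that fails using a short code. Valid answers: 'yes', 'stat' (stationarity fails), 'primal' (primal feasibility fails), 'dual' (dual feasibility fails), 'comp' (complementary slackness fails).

Gradient of f: grad f(x) = Q x + c = (9, 3)
Constraint values g_i(x) = a_i^T x - b_i:
  g_1((2, -2)) = 0
Stationarity residual: grad f(x) + sum_i lambda_i a_i = (0, 0)
  -> stationarity OK
Primal feasibility (all g_i <= 0): OK
Dual feasibility (all lambda_i >= 0): FAILS
Complementary slackness (lambda_i * g_i(x) = 0 for all i): OK

Verdict: the first failing condition is dual_feasibility -> dual.

dual


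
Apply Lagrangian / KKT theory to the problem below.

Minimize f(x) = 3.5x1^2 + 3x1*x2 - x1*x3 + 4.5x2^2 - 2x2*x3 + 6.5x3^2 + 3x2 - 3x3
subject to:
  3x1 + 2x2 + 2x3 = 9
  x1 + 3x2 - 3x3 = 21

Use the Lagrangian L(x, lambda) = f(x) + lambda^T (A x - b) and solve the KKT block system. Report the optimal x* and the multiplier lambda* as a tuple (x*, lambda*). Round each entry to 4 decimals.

Form the Lagrangian:
  L(x, lambda) = (1/2) x^T Q x + c^T x + lambda^T (A x - b)
Stationarity (grad_x L = 0): Q x + c + A^T lambda = 0.
Primal feasibility: A x = b.

This gives the KKT block system:
  [ Q   A^T ] [ x     ]   [-c ]
  [ A    0  ] [ lambda ] = [ b ]

Solving the linear system:
  x*      = (1.2819, 4.5749, -1.9978)
  lambda* = (-3.1532, -15.2364)
  f(x*)   = 184.0305

x* = (1.2819, 4.5749, -1.9978), lambda* = (-3.1532, -15.2364)


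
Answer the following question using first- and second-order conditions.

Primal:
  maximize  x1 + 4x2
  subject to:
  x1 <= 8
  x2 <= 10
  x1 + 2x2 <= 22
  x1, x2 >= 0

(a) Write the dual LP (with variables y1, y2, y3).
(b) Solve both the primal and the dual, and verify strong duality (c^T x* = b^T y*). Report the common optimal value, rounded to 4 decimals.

The standard primal-dual pair for 'max c^T x s.t. A x <= b, x >= 0' is:
  Dual:  min b^T y  s.t.  A^T y >= c,  y >= 0.

So the dual LP is:
  minimize  8y1 + 10y2 + 22y3
  subject to:
    y1 + y3 >= 1
    y2 + 2y3 >= 4
    y1, y2, y3 >= 0

Solving the primal: x* = (2, 10).
  primal value c^T x* = 42.
Solving the dual: y* = (0, 2, 1).
  dual value b^T y* = 42.
Strong duality: c^T x* = b^T y*. Confirmed.

42


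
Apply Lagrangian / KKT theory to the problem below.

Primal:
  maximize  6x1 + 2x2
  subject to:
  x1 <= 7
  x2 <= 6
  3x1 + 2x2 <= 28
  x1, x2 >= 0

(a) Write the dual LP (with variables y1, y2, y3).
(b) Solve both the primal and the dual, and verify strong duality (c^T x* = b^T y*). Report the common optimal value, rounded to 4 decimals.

The standard primal-dual pair for 'max c^T x s.t. A x <= b, x >= 0' is:
  Dual:  min b^T y  s.t.  A^T y >= c,  y >= 0.

So the dual LP is:
  minimize  7y1 + 6y2 + 28y3
  subject to:
    y1 + 3y3 >= 6
    y2 + 2y3 >= 2
    y1, y2, y3 >= 0

Solving the primal: x* = (7, 3.5).
  primal value c^T x* = 49.
Solving the dual: y* = (3, 0, 1).
  dual value b^T y* = 49.
Strong duality: c^T x* = b^T y*. Confirmed.

49


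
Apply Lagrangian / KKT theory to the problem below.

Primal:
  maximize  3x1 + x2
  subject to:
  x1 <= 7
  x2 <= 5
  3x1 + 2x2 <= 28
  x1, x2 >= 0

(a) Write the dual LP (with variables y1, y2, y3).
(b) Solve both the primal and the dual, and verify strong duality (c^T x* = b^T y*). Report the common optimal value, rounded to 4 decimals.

The standard primal-dual pair for 'max c^T x s.t. A x <= b, x >= 0' is:
  Dual:  min b^T y  s.t.  A^T y >= c,  y >= 0.

So the dual LP is:
  minimize  7y1 + 5y2 + 28y3
  subject to:
    y1 + 3y3 >= 3
    y2 + 2y3 >= 1
    y1, y2, y3 >= 0

Solving the primal: x* = (7, 3.5).
  primal value c^T x* = 24.5.
Solving the dual: y* = (1.5, 0, 0.5).
  dual value b^T y* = 24.5.
Strong duality: c^T x* = b^T y*. Confirmed.

24.5


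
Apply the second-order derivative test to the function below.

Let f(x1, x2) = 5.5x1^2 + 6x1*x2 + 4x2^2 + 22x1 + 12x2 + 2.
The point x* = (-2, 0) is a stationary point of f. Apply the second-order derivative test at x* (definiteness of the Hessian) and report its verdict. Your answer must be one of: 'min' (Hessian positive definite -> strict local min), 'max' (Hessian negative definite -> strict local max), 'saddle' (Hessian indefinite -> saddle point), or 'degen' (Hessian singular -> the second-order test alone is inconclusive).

Compute the Hessian H = grad^2 f:
  H = [[11, 6], [6, 8]]
Verify stationarity: grad f(x*) = H x* + g = (0, 0).
Eigenvalues of H: 3.3153, 15.6847.
Both eigenvalues > 0, so H is positive definite -> x* is a strict local min.

min


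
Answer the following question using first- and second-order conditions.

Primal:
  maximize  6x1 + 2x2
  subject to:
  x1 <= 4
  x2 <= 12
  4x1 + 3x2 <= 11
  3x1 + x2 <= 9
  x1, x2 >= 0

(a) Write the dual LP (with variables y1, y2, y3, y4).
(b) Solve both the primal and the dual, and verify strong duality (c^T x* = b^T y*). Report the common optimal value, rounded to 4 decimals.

The standard primal-dual pair for 'max c^T x s.t. A x <= b, x >= 0' is:
  Dual:  min b^T y  s.t.  A^T y >= c,  y >= 0.

So the dual LP is:
  minimize  4y1 + 12y2 + 11y3 + 9y4
  subject to:
    y1 + 4y3 + 3y4 >= 6
    y2 + 3y3 + y4 >= 2
    y1, y2, y3, y4 >= 0

Solving the primal: x* = (2.75, 0).
  primal value c^T x* = 16.5.
Solving the dual: y* = (0, 0, 1.5, 0).
  dual value b^T y* = 16.5.
Strong duality: c^T x* = b^T y*. Confirmed.

16.5


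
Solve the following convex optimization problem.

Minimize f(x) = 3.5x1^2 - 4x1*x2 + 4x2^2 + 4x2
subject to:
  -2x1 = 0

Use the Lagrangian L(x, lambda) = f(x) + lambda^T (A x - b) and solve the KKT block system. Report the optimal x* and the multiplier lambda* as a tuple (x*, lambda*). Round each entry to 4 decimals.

Form the Lagrangian:
  L(x, lambda) = (1/2) x^T Q x + c^T x + lambda^T (A x - b)
Stationarity (grad_x L = 0): Q x + c + A^T lambda = 0.
Primal feasibility: A x = b.

This gives the KKT block system:
  [ Q   A^T ] [ x     ]   [-c ]
  [ A    0  ] [ lambda ] = [ b ]

Solving the linear system:
  x*      = (0, -0.5)
  lambda* = (1)
  f(x*)   = -1

x* = (0, -0.5), lambda* = (1)


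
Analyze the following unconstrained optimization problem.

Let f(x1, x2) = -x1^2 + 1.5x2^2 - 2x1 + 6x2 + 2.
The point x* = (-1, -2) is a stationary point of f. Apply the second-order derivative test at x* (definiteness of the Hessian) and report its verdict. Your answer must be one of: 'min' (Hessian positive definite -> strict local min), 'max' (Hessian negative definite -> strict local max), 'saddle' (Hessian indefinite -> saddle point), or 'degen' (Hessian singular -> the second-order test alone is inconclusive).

Compute the Hessian H = grad^2 f:
  H = [[-2, 0], [0, 3]]
Verify stationarity: grad f(x*) = H x* + g = (0, 0).
Eigenvalues of H: -2, 3.
Eigenvalues have mixed signs, so H is indefinite -> x* is a saddle point.

saddle


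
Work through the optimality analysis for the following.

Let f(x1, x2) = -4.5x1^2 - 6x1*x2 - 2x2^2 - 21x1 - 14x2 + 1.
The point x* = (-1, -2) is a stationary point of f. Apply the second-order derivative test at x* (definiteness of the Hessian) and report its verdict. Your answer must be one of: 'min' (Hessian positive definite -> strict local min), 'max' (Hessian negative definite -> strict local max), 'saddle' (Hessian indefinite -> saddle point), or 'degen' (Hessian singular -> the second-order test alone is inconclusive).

Compute the Hessian H = grad^2 f:
  H = [[-9, -6], [-6, -4]]
Verify stationarity: grad f(x*) = H x* + g = (0, 0).
Eigenvalues of H: -13, 0.
H has a zero eigenvalue (singular; negative semidefinite but not definite), so H is neither positive definite, negative definite, nor indefinite. The second-order test alone is inconclusive -> degen.
(Indeed, f is constant along the null direction of H through x*, so x* is not a strict local extremum.)

degen


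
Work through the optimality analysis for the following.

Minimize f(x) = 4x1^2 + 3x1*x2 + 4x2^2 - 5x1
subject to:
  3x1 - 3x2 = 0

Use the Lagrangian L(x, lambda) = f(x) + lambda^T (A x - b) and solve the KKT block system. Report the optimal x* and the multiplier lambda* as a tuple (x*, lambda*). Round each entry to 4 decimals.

Form the Lagrangian:
  L(x, lambda) = (1/2) x^T Q x + c^T x + lambda^T (A x - b)
Stationarity (grad_x L = 0): Q x + c + A^T lambda = 0.
Primal feasibility: A x = b.

This gives the KKT block system:
  [ Q   A^T ] [ x     ]   [-c ]
  [ A    0  ] [ lambda ] = [ b ]

Solving the linear system:
  x*      = (0.2273, 0.2273)
  lambda* = (0.8333)
  f(x*)   = -0.5682

x* = (0.2273, 0.2273), lambda* = (0.8333)


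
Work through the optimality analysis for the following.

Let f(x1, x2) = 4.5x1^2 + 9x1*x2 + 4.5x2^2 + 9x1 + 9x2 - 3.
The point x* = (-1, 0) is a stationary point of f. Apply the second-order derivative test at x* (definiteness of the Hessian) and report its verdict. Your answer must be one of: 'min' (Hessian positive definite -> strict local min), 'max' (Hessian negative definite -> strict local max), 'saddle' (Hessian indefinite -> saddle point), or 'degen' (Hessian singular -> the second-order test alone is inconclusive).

Compute the Hessian H = grad^2 f:
  H = [[9, 9], [9, 9]]
Verify stationarity: grad f(x*) = H x* + g = (0, 0).
Eigenvalues of H: 0, 18.
H has a zero eigenvalue (singular; positive semidefinite but not definite), so H is neither positive definite, negative definite, nor indefinite. The second-order test alone is inconclusive -> degen.
(Indeed, f is constant along the null direction of H through x*, so x* is not a strict local extremum.)

degen


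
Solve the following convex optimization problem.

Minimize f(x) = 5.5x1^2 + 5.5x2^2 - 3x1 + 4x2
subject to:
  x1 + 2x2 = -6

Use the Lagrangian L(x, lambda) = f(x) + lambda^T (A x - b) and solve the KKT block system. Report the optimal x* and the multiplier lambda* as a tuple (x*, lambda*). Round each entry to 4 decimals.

Form the Lagrangian:
  L(x, lambda) = (1/2) x^T Q x + c^T x + lambda^T (A x - b)
Stationarity (grad_x L = 0): Q x + c + A^T lambda = 0.
Primal feasibility: A x = b.

This gives the KKT block system:
  [ Q   A^T ] [ x     ]   [-c ]
  [ A    0  ] [ lambda ] = [ b ]

Solving the linear system:
  x*      = (-0.8364, -2.5818)
  lambda* = (12.2)
  f(x*)   = 32.6909

x* = (-0.8364, -2.5818), lambda* = (12.2)


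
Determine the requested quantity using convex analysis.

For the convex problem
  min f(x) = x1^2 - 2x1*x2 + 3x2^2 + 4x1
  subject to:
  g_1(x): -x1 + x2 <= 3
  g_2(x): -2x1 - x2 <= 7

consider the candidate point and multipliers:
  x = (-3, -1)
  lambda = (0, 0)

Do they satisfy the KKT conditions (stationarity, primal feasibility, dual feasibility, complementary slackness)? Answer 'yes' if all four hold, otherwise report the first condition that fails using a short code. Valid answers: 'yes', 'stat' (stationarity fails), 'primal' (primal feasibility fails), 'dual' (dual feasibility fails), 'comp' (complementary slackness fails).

Gradient of f: grad f(x) = Q x + c = (0, 0)
Constraint values g_i(x) = a_i^T x - b_i:
  g_1((-3, -1)) = -1
  g_2((-3, -1)) = 0
Stationarity residual: grad f(x) + sum_i lambda_i a_i = (0, 0)
  -> stationarity OK
Primal feasibility (all g_i <= 0): OK
Dual feasibility (all lambda_i >= 0): OK
Complementary slackness (lambda_i * g_i(x) = 0 for all i): OK

Verdict: yes, KKT holds.

yes


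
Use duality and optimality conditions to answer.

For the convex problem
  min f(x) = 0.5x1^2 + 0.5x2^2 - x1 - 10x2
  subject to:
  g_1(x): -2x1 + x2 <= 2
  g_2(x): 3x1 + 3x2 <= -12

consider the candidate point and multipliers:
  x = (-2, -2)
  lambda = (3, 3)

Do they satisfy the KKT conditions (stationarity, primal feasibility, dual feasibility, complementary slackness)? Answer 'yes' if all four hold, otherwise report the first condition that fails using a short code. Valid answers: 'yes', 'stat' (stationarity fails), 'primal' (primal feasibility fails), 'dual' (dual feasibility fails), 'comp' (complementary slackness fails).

Gradient of f: grad f(x) = Q x + c = (-3, -12)
Constraint values g_i(x) = a_i^T x - b_i:
  g_1((-2, -2)) = 0
  g_2((-2, -2)) = 0
Stationarity residual: grad f(x) + sum_i lambda_i a_i = (0, 0)
  -> stationarity OK
Primal feasibility (all g_i <= 0): OK
Dual feasibility (all lambda_i >= 0): OK
Complementary slackness (lambda_i * g_i(x) = 0 for all i): OK

Verdict: yes, KKT holds.

yes


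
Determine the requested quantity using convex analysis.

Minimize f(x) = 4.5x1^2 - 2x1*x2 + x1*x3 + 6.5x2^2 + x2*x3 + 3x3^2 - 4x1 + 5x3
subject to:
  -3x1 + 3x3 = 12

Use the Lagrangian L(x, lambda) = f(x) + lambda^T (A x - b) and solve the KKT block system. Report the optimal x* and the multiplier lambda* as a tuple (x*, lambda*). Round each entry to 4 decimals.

Form the Lagrangian:
  L(x, lambda) = (1/2) x^T Q x + c^T x + lambda^T (A x - b)
Stationarity (grad_x L = 0): Q x + c + A^T lambda = 0.
Primal feasibility: A x = b.

This gives the KKT block system:
  [ Q   A^T ] [ x     ]   [-c ]
  [ A    0  ] [ lambda ] = [ b ]

Solving the linear system:
  x*      = (-1.7318, -0.4409, 2.2682)
  lambda* = (-5.4788)
  f(x*)   = 42.0068

x* = (-1.7318, -0.4409, 2.2682), lambda* = (-5.4788)


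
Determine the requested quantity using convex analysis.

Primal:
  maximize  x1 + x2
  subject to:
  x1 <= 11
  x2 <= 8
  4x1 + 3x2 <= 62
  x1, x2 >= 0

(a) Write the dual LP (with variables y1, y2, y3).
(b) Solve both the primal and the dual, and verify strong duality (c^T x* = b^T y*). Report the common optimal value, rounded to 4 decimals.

The standard primal-dual pair for 'max c^T x s.t. A x <= b, x >= 0' is:
  Dual:  min b^T y  s.t.  A^T y >= c,  y >= 0.

So the dual LP is:
  minimize  11y1 + 8y2 + 62y3
  subject to:
    y1 + 4y3 >= 1
    y2 + 3y3 >= 1
    y1, y2, y3 >= 0

Solving the primal: x* = (9.5, 8).
  primal value c^T x* = 17.5.
Solving the dual: y* = (0, 0.25, 0.25).
  dual value b^T y* = 17.5.
Strong duality: c^T x* = b^T y*. Confirmed.

17.5


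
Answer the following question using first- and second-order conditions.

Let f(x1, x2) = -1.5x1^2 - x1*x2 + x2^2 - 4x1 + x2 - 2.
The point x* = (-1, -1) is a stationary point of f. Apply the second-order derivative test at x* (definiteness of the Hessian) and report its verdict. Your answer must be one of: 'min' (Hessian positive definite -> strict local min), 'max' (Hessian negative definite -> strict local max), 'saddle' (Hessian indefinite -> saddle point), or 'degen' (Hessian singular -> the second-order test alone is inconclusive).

Compute the Hessian H = grad^2 f:
  H = [[-3, -1], [-1, 2]]
Verify stationarity: grad f(x*) = H x* + g = (0, 0).
Eigenvalues of H: -3.1926, 2.1926.
Eigenvalues have mixed signs, so H is indefinite -> x* is a saddle point.

saddle


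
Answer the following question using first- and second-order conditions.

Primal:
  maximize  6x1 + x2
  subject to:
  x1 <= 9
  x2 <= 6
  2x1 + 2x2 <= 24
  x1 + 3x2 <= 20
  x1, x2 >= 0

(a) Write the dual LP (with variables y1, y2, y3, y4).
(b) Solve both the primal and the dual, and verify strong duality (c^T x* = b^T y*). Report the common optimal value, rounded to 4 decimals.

The standard primal-dual pair for 'max c^T x s.t. A x <= b, x >= 0' is:
  Dual:  min b^T y  s.t.  A^T y >= c,  y >= 0.

So the dual LP is:
  minimize  9y1 + 6y2 + 24y3 + 20y4
  subject to:
    y1 + 2y3 + y4 >= 6
    y2 + 2y3 + 3y4 >= 1
    y1, y2, y3, y4 >= 0

Solving the primal: x* = (9, 3).
  primal value c^T x* = 57.
Solving the dual: y* = (5, 0, 0.5, 0).
  dual value b^T y* = 57.
Strong duality: c^T x* = b^T y*. Confirmed.

57


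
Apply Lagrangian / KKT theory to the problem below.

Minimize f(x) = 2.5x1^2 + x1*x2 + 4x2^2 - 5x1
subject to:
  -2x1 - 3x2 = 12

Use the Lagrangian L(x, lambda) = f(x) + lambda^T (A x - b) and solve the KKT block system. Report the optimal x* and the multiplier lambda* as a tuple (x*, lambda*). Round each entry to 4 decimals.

Form the Lagrangian:
  L(x, lambda) = (1/2) x^T Q x + c^T x + lambda^T (A x - b)
Stationarity (grad_x L = 0): Q x + c + A^T lambda = 0.
Primal feasibility: A x = b.

This gives the KKT block system:
  [ Q   A^T ] [ x     ]   [-c ]
  [ A    0  ] [ lambda ] = [ b ]

Solving the linear system:
  x*      = (-1.7077, -2.8615)
  lambda* = (-8.2)
  f(x*)   = 53.4692

x* = (-1.7077, -2.8615), lambda* = (-8.2)


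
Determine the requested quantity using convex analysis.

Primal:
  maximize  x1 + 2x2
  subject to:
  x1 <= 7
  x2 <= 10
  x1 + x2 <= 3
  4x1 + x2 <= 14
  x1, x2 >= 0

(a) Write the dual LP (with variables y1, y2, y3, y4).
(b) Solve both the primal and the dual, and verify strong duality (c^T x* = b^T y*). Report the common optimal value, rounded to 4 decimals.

The standard primal-dual pair for 'max c^T x s.t. A x <= b, x >= 0' is:
  Dual:  min b^T y  s.t.  A^T y >= c,  y >= 0.

So the dual LP is:
  minimize  7y1 + 10y2 + 3y3 + 14y4
  subject to:
    y1 + y3 + 4y4 >= 1
    y2 + y3 + y4 >= 2
    y1, y2, y3, y4 >= 0

Solving the primal: x* = (0, 3).
  primal value c^T x* = 6.
Solving the dual: y* = (0, 0, 2, 0).
  dual value b^T y* = 6.
Strong duality: c^T x* = b^T y*. Confirmed.

6


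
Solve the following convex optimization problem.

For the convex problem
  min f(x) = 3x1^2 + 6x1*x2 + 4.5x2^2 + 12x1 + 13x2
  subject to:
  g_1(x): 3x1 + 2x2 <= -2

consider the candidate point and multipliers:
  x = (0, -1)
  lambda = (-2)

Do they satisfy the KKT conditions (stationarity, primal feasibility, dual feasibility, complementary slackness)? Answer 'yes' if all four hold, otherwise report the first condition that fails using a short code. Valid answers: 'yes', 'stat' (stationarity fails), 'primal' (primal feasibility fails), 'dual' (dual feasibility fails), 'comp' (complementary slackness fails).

Gradient of f: grad f(x) = Q x + c = (6, 4)
Constraint values g_i(x) = a_i^T x - b_i:
  g_1((0, -1)) = 0
Stationarity residual: grad f(x) + sum_i lambda_i a_i = (0, 0)
  -> stationarity OK
Primal feasibility (all g_i <= 0): OK
Dual feasibility (all lambda_i >= 0): FAILS
Complementary slackness (lambda_i * g_i(x) = 0 for all i): OK

Verdict: the first failing condition is dual_feasibility -> dual.

dual


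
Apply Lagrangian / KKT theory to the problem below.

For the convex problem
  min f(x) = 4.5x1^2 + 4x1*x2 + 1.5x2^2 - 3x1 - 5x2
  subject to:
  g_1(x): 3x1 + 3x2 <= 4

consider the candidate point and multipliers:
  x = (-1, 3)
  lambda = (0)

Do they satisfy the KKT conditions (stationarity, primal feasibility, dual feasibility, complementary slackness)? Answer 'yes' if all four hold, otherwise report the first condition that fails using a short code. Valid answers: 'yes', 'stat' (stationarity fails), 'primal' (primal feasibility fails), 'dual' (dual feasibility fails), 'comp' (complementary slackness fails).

Gradient of f: grad f(x) = Q x + c = (0, 0)
Constraint values g_i(x) = a_i^T x - b_i:
  g_1((-1, 3)) = 2
Stationarity residual: grad f(x) + sum_i lambda_i a_i = (0, 0)
  -> stationarity OK
Primal feasibility (all g_i <= 0): FAILS
Dual feasibility (all lambda_i >= 0): OK
Complementary slackness (lambda_i * g_i(x) = 0 for all i): OK

Verdict: the first failing condition is primal_feasibility -> primal.

primal


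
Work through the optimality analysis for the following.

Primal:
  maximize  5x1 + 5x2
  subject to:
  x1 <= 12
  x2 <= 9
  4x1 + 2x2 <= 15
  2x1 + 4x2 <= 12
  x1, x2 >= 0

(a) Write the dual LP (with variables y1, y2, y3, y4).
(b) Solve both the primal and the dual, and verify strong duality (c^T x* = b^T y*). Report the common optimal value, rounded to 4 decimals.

The standard primal-dual pair for 'max c^T x s.t. A x <= b, x >= 0' is:
  Dual:  min b^T y  s.t.  A^T y >= c,  y >= 0.

So the dual LP is:
  minimize  12y1 + 9y2 + 15y3 + 12y4
  subject to:
    y1 + 4y3 + 2y4 >= 5
    y2 + 2y3 + 4y4 >= 5
    y1, y2, y3, y4 >= 0

Solving the primal: x* = (3, 1.5).
  primal value c^T x* = 22.5.
Solving the dual: y* = (0, 0, 0.8333, 0.8333).
  dual value b^T y* = 22.5.
Strong duality: c^T x* = b^T y*. Confirmed.

22.5


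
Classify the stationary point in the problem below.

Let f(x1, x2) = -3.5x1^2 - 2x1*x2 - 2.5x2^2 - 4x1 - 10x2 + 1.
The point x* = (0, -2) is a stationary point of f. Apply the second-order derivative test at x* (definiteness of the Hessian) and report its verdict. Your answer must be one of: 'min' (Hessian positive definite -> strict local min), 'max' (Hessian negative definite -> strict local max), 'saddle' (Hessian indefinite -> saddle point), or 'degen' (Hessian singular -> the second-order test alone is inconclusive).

Compute the Hessian H = grad^2 f:
  H = [[-7, -2], [-2, -5]]
Verify stationarity: grad f(x*) = H x* + g = (0, 0).
Eigenvalues of H: -8.2361, -3.7639.
Both eigenvalues < 0, so H is negative definite -> x* is a strict local max.

max


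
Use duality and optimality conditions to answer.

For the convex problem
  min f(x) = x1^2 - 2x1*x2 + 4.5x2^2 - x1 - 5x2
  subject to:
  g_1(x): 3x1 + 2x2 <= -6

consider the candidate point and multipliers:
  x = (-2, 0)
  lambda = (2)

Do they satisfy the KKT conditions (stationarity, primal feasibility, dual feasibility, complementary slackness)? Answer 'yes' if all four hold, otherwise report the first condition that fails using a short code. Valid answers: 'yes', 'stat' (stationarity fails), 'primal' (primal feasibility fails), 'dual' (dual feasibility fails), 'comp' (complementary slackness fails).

Gradient of f: grad f(x) = Q x + c = (-5, -1)
Constraint values g_i(x) = a_i^T x - b_i:
  g_1((-2, 0)) = 0
Stationarity residual: grad f(x) + sum_i lambda_i a_i = (1, 3)
  -> stationarity FAILS
Primal feasibility (all g_i <= 0): OK
Dual feasibility (all lambda_i >= 0): OK
Complementary slackness (lambda_i * g_i(x) = 0 for all i): OK

Verdict: the first failing condition is stationarity -> stat.

stat


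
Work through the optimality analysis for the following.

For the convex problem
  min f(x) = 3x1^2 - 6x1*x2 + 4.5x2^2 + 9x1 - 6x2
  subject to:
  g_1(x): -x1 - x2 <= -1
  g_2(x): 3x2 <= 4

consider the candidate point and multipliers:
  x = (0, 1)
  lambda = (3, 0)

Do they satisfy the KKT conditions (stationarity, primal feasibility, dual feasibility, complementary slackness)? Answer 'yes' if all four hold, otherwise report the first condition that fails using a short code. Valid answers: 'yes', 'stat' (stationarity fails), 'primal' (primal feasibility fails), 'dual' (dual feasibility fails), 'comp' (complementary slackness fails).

Gradient of f: grad f(x) = Q x + c = (3, 3)
Constraint values g_i(x) = a_i^T x - b_i:
  g_1((0, 1)) = 0
  g_2((0, 1)) = -1
Stationarity residual: grad f(x) + sum_i lambda_i a_i = (0, 0)
  -> stationarity OK
Primal feasibility (all g_i <= 0): OK
Dual feasibility (all lambda_i >= 0): OK
Complementary slackness (lambda_i * g_i(x) = 0 for all i): OK

Verdict: yes, KKT holds.

yes


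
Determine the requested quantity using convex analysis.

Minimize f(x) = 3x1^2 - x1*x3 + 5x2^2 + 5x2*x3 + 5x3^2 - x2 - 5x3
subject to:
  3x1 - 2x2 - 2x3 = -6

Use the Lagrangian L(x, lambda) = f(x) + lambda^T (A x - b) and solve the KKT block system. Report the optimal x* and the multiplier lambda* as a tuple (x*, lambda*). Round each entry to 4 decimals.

Form the Lagrangian:
  L(x, lambda) = (1/2) x^T Q x + c^T x + lambda^T (A x - b)
Stationarity (grad_x L = 0): Q x + c + A^T lambda = 0.
Primal feasibility: A x = b.

This gives the KKT block system:
  [ Q   A^T ] [ x     ]   [-c ]
  [ A    0  ] [ lambda ] = [ b ]

Solving the linear system:
  x*      = (-1.2855, 0.2644, 0.8073)
  lambda* = (2.8402)
  f(x*)   = 6.3702

x* = (-1.2855, 0.2644, 0.8073), lambda* = (2.8402)


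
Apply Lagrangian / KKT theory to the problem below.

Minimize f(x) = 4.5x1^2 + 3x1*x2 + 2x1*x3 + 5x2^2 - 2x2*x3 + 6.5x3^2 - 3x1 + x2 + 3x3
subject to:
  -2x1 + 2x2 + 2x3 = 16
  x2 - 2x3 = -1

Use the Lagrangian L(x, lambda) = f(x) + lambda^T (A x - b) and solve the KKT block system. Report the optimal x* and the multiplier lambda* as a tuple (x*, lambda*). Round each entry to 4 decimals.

Form the Lagrangian:
  L(x, lambda) = (1/2) x^T Q x + c^T x + lambda^T (A x - b)
Stationarity (grad_x L = 0): Q x + c + A^T lambda = 0.
Primal feasibility: A x = b.

This gives the KKT block system:
  [ Q   A^T ] [ x     ]   [-c ]
  [ A    0  ] [ lambda ] = [ b ]

Solving the linear system:
  x*      = (-3.0345, 2.977, 1.9885)
  lambda* = (-8.7011, -0.2874)
  f(x*)   = 78.4885

x* = (-3.0345, 2.977, 1.9885), lambda* = (-8.7011, -0.2874)


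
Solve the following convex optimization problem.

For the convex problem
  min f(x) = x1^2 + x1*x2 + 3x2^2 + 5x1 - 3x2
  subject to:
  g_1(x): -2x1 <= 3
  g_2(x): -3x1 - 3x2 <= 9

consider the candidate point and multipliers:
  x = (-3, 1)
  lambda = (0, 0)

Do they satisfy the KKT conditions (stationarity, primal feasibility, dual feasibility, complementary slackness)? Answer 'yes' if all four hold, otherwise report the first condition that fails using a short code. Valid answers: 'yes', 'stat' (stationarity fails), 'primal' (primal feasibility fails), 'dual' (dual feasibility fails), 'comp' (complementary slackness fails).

Gradient of f: grad f(x) = Q x + c = (0, 0)
Constraint values g_i(x) = a_i^T x - b_i:
  g_1((-3, 1)) = 3
  g_2((-3, 1)) = -3
Stationarity residual: grad f(x) + sum_i lambda_i a_i = (0, 0)
  -> stationarity OK
Primal feasibility (all g_i <= 0): FAILS
Dual feasibility (all lambda_i >= 0): OK
Complementary slackness (lambda_i * g_i(x) = 0 for all i): OK

Verdict: the first failing condition is primal_feasibility -> primal.

primal
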